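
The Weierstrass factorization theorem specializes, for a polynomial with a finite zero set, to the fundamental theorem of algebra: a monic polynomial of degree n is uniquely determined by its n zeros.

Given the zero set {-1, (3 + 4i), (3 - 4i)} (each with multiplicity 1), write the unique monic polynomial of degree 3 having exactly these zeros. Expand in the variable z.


The polynomial is p(z) = ∏_{α ∈ S} (z − α), where S = {-1, (3 + 4i), (3 - 4i)}.
Expanding the product yields: p(z) = z^3 -5·z^2 + 19·z + 25.
Note conjugate pairs combine to real quadratics: (z − (3+4i))(z − (3−4i)) = z² − 6z + 25.
The resulting polynomial has degree 3 and real coefficients as required.

p(z) = z^3 -5·z^2 + 19·z + 25.


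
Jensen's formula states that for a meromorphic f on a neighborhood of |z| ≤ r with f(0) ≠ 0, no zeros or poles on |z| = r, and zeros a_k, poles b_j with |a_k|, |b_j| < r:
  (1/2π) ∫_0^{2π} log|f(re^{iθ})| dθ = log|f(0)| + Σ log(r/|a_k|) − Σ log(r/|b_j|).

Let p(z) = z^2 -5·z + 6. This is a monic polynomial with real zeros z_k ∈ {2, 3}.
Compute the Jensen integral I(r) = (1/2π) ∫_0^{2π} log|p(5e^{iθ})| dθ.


Zeros: 2, 3; r = 5.
Inside |z| < r: 2, 3. Outside (|z| ≥ r): ∅.
p(0) = 6, so log|p(0)| = log(6) = 1.7918.
Apply Jensen: I(r) = log|p(0)| + Σ_k log(r/|z_k|), summed over zeros inside |z| < r.
  log(r/|z_k|) for z_k = 2: log(5/2) = 0.9163
  log(r/|z_k|) for z_k = 3: log(5/3) = 0.5108
Sum over inside zeros: 1.4271.
I(r) = log|p(0)| + (inside sum) = 1.7918 + 1.4271 = 3.2189.
Closed form (all zeros inside, monic): I(r) = n·log(r) = 2·log(5) = 3.2189. ✓

I(r) ≈ 3.2189.


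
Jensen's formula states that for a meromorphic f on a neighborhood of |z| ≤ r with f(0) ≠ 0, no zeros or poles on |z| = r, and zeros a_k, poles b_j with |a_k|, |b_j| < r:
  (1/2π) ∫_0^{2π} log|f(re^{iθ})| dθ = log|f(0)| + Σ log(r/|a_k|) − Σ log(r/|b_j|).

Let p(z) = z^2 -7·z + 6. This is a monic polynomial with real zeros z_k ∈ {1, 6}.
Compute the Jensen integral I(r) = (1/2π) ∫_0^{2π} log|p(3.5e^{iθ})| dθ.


Zeros: 1, 6; r = 3.5.
Inside |z| < r: 1. Outside (|z| ≥ r): 6.
p(0) = 6, so log|p(0)| = log(6) = 1.7918.
Apply Jensen: I(r) = log|p(0)| + Σ_k log(r/|z_k|), summed over zeros inside |z| < r.
  log(r/|z_k|) for z_k = 1: log(3.5/1) = 1.2528
  Outside zeros (6) contribute nothing to the Jensen sum.
Sum over inside zeros: 1.2528.
I(r) = log|p(0)| + (inside sum) = 1.7918 + 1.2528 = 3.0445.
Note: since some zeros are outside |z| ≤ r, the simplified n·log(r) form does NOT apply — only the inside zeros contribute.

I(r) ≈ 3.0445.


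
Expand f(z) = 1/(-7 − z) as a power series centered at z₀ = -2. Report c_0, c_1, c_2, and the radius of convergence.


Let w = z − z₀, so z = z₀ + w.
Then -7 − z = -7 − (z₀ + w) = (-7 − z₀) − w = -5 − w.
f(z) = 1/(-5 − w) = (1/(-5)) · 1/(1 − w/(-5)) = Σ_{n≥0} w^n / (-5)^(n+1).
So c_n = 1/(-5)^(n+1):
  c_0 = 1/(-5)^1 = -1/5.
  c_1 = 1/(-5)^2 = 1/25.
  c_2 = 1/(-5)^3 = -1/125.
The series is valid for |w/d| < 1, i.e. |z − z₀| < |d|.
Radius of convergence: R = |-7 − z₀| = |-5| = 5 (distance from z₀ to the singularity z = -7).

c_0 = -1/5, c_1 = 1/25, c_2 = -1/125; R = 5.


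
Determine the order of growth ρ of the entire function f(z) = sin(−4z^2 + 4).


Write sin(w) = (e^{iw} ± e^{−iw})/(2 or 2i), so |sin(w)| ≤ e^{|w|}. With w = −4z^2 + 4, |w| ≤ 4r^2 + 4 on |z|=r, giving M(r) ≤ e^{4r^2 + 4} and ρ ≤ 2. For the lower bound, choose z on |z|=r with -4z^2 purely imaginary of modulus 4r^2; then |sin(−4z^2 + 4)| grows like e^{4r^2}/2, so ρ ≥ 2. Hence ρ = 2.
Therefore ρ = 2.

Order ρ = 2.


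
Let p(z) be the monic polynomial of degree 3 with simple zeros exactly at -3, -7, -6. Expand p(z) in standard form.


The polynomial is p(z) = ∏_{α ∈ S} (z − α), where S = {-3, -7, -6}.
Expanding the product yields: p(z) = z^3 + 16·z^2 + 81·z + 126.
The resulting polynomial has degree 3 and real coefficients as required.

p(z) = z^3 + 16·z^2 + 81·z + 126.


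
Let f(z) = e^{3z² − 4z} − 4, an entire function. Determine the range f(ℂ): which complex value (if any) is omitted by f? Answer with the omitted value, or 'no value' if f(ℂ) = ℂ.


Little Picard bounds the complement of f(ℂ) to at most one point.
The exponent g(z) = 3z² − 4z is a nonconstant polynomial, hence surjective onto ℂ. So e^{g(z)} takes every value in {e^w : w ∈ ℂ} = ℂ ∖ {0}. Adding -4 shifts the range to ℂ ∖ {-4}. f omits exactly -4.

Omitted value: -4.


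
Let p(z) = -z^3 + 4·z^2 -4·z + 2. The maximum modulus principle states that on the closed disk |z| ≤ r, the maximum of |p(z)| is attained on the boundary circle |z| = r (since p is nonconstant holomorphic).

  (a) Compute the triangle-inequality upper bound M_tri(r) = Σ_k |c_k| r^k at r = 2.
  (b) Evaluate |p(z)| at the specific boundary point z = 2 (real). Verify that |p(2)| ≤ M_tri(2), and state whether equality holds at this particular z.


Coefficients: c_0 = 2, c_1 = -4, c_2 = 4, c_3 = -1. Radius r = 2.
Part (a). Triangle bound: M_tri(r) = Σ_k |c_k| r^k
  = |2|·2^0 + |-4|·2^1 + |4|·2^2 + |-1|·2^3
  = 2 + 8 + 16 + 8 = 34.
This bounds M(r) := max_{|z|=r} |p(z)| from above; equality holds iff all terms c_k z^k can be made to align in phase at a single z on |z|=r.
Part (b). At z = 2 (real, on the circle |z| = r):
  p(2) = (2)·2^0 + (-4)·2^1 + (4)·2^2 + (-1)·2^3 = 2.
  |p(2)| = 2.
Check: |p(2)| = 2 ≤ 34 = M_tri(2). ✓ Equality does not hold at z = 2 (the coefficients have mixed signs, so the terms do not all align in phase there).

M_tri(2) = 34; |p(2)| = 2; equality at z=2: no.


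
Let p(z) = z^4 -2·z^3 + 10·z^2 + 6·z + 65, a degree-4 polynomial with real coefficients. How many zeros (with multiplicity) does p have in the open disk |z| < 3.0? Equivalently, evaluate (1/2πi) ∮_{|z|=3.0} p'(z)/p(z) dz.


The zeros of p are: (2 + 3i), (2 - 3i), (-1 + 2i), (-1 - 2i).
Their magnitudes are: 3.606, 3.606, 2.236, 2.236.
Zeros with |z| < R = 3.0: (-1 + 2i), (-1 - 2i).
Count = 2.
By the argument principle, (1/2πi) ∮_{|z|=R} p'(z)/p(z) dz equals exactly this count.

Number of zeros inside |z| < 3.0: 2.


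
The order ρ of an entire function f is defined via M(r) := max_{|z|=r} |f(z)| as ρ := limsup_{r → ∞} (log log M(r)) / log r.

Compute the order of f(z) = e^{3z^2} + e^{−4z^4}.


Each summand is entire of order 2 and 4 respectively (as in the single-exponential case). The order of a sum is at most the max of the orders, so ρ ≤ 4. For the lower bound: on |z|=r choose arg z so that -4z^4 is real positive; then |e^{-4z^4}| = e^{4r^4} while |e^{3z^2}| ≤ e^{3r^2} = o(e^{4r^4}). So |f| ≥ e^{4r^4}(1 − o(1)) and ρ ≥ 4. Hence ρ = max(2, 4) = 4.
Therefore ρ = 4.

Order ρ = 4.


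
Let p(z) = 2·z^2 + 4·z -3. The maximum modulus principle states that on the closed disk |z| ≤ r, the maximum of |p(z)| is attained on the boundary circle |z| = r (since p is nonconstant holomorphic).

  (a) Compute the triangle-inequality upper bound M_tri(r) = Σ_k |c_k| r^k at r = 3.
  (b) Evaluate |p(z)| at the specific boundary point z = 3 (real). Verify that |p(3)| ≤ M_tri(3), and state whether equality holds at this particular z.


Coefficients: c_0 = -3, c_1 = 4, c_2 = 2. Radius r = 3.
Part (a). Triangle bound: M_tri(r) = Σ_k |c_k| r^k
  = |-3|·3^0 + |4|·3^1 + |2|·3^2
  = 3 + 12 + 18 = 33.
This bounds M(r) := max_{|z|=r} |p(z)| from above; equality holds iff all terms c_k z^k can be made to align in phase at a single z on |z|=r.
Part (b). At z = 3 (real, on the circle |z| = r):
  p(3) = (-3)·3^0 + (4)·3^1 + (2)·3^2 = 27.
  |p(3)| = 27.
Check: |p(3)| = 27 ≤ 33 = M_tri(3). ✓ Equality does not hold at z = 3 (the coefficients have mixed signs, so the terms do not all align in phase there).

M_tri(3) = 33; |p(3)| = 27; equality at z=3: no.


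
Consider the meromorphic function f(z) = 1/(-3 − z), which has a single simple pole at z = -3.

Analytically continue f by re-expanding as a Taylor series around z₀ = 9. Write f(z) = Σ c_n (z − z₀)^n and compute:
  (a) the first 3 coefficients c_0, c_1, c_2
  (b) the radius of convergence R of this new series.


Let w = z − z₀, so z = z₀ + w.
Then -3 − z = -3 − (z₀ + w) = (-3 − z₀) − w = -12 − w.
f(z) = 1/(-12 − w) = (1/(-12)) · 1/(1 − w/(-12)) = Σ_{n≥0} w^n / (-12)^(n+1).
So c_n = 1/(-12)^(n+1):
  c_0 = 1/(-12)^1 = -1/12.
  c_1 = 1/(-12)^2 = 1/144.
  c_2 = 1/(-12)^3 = -1/1728.
The series is valid for |w/d| < 1, i.e. |z − z₀| < |d|.
Radius of convergence: R = |-3 − z₀| = |-12| = 12 (distance from z₀ to the singularity z = -3).

c_0 = -1/12, c_1 = 1/144, c_2 = -1/1728; R = 12.


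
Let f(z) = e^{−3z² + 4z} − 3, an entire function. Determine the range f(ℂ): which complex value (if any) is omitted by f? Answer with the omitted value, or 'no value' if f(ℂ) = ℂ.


Little Picard bounds the complement of f(ℂ) to at most one point.
The exponent g(z) = −3z² + 4z is a nonconstant polynomial, hence surjective onto ℂ. So e^{g(z)} takes every value in {e^w : w ∈ ℂ} = ℂ ∖ {0}. Adding -3 shifts the range to ℂ ∖ {-3}. f omits exactly -3.

Omitted value: -3.


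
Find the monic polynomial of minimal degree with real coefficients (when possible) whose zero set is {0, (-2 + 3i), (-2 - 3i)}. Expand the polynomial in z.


The polynomial is p(z) = ∏_{α ∈ S} (z − α), where S = {0, (-2 + 3i), (-2 - 3i)}.
Expanding the product yields: p(z) = z^3 + 4·z^2 + 13·z.
Note conjugate pairs combine to real quadratics: (z − (-2+3i))(z − (-2−3i)) = z² + 4z + 13.
The resulting polynomial has degree 3 and real coefficients as required.

p(z) = z^3 + 4·z^2 + 13·z.


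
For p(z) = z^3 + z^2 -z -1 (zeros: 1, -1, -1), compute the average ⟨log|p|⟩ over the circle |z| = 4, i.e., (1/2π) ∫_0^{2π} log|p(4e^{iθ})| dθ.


Zeros: -1, -1, 1; r = 4.
Inside |z| < r: -1, -1, 1. Outside (|z| ≥ r): ∅.
p(0) = -1, so log|p(0)| = log(1) = 0.0000.
Apply Jensen: I(r) = log|p(0)| + Σ_k log(r/|z_k|), summed over zeros inside |z| < r.
  log(r/|z_k|) for z_k = 1: log(4/1) = 1.3863
  log(r/|z_k|) for z_k = -1: log(4/1) = 1.3863
  log(r/|z_k|) for z_k = -1: log(4/1) = 1.3863
Sum over inside zeros: 4.1589.
I(r) = log|p(0)| + (inside sum) = 0.0000 + 4.1589 = 4.1589.
Closed form (all zeros inside, monic): I(r) = n·log(r) = 3·log(4) = 4.1589. ✓

I(r) ≈ 4.1589.


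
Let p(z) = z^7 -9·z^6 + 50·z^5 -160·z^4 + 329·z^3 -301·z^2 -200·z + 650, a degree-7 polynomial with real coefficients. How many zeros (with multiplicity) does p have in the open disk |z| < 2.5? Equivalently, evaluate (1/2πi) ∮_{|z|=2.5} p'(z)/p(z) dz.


The zeros of p are: (1 + 3i), (1 - 3i), (2 + 1i), (2 - 1i), (2 + 3i), (2 - 3i), -1.
Their magnitudes are: 3.162, 3.162, 2.236, 2.236, 3.606, 3.606, 1.
Zeros with |z| < R = 2.5: (2 + 1i), (2 - 1i), -1.
Count = 3.
By the argument principle, (1/2πi) ∮_{|z|=R} p'(z)/p(z) dz equals exactly this count.

Number of zeros inside |z| < 2.5: 3.


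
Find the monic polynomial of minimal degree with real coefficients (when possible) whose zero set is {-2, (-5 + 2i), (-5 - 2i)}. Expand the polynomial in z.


The polynomial is p(z) = ∏_{α ∈ S} (z − α), where S = {-2, (-5 + 2i), (-5 - 2i)}.
Expanding the product yields: p(z) = z^3 + 12·z^2 + 49·z + 58.
Note conjugate pairs combine to real quadratics: (z − (-5+2i))(z − (-5−2i)) = z² + 10z + 29.
The resulting polynomial has degree 3 and real coefficients as required.

p(z) = z^3 + 12·z^2 + 49·z + 58.


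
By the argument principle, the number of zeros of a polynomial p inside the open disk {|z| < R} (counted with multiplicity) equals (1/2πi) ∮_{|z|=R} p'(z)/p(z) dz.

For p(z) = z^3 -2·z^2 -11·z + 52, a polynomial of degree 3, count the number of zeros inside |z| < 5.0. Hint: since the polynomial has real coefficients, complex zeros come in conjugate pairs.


The zeros of p are: -4, (3 + 2i), (3 - 2i).
Their magnitudes are: 4, 3.606, 3.606.
Zeros with |z| < R = 5.0: -4, (3 + 2i), (3 - 2i).
Count = 3.
By the argument principle, (1/2πi) ∮_{|z|=R} p'(z)/p(z) dz equals exactly this count.

Number of zeros inside |z| < 5.0: 3.


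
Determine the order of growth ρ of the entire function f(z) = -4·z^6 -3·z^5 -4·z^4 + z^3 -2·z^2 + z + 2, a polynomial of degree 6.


|f(z)| ≤ Σ|c_k|·r^k = O(r^6) as r → ∞. Polynomial growth is O(e^{r^ε}) for every ε > 0 (since r^6/e^{r^ε} → 0), so ρ ≤ ε for all ε > 0, i.e. ρ = 0. Every nonconstant polynomial has order 0.
Therefore ρ = 0.

Order ρ = 0.


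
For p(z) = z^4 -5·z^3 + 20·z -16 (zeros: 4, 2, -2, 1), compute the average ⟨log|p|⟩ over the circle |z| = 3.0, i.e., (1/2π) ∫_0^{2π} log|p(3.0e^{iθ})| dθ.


Zeros: -2, 1, 2, 4; r = 3.0.
Inside |z| < r: -2, 1, 2. Outside (|z| ≥ r): 4.
p(0) = -16, so log|p(0)| = log(16) = 2.7726.
Apply Jensen: I(r) = log|p(0)| + Σ_k log(r/|z_k|), summed over zeros inside |z| < r.
  log(r/|z_k|) for z_k = 2: log(3.0/2) = 0.4055
  log(r/|z_k|) for z_k = -2: log(3.0/2) = 0.4055
  log(r/|z_k|) for z_k = 1: log(3.0/1) = 1.0986
  Outside zeros (4) contribute nothing to the Jensen sum.
Sum over inside zeros: 1.9095.
I(r) = log|p(0)| + (inside sum) = 2.7726 + 1.9095 = 4.6821.
Note: since some zeros are outside |z| ≤ r, the simplified n·log(r) form does NOT apply — only the inside zeros contribute.

I(r) ≈ 4.6821.


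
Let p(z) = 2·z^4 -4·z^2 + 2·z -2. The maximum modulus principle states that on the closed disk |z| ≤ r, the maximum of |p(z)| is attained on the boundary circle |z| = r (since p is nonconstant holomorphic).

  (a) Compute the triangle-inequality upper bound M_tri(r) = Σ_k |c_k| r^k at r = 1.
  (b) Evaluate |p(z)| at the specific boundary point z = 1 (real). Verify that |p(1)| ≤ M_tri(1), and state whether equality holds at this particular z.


Coefficients: c_0 = -2, c_1 = 2, c_2 = -4, c_3 = 0, c_4 = 2. Radius r = 1.
Part (a). Triangle bound: M_tri(r) = Σ_k |c_k| r^k
  = |-2|·1^0 + |2|·1^1 + |-4|·1^2 + |0|·1^3 + |2|·1^4
  = 2 + 2 + 4 + 0 + 2 = 10.
This bounds M(r) := max_{|z|=r} |p(z)| from above; equality holds iff all terms c_k z^k can be made to align in phase at a single z on |z|=r.
Part (b). At z = 1 (real, on the circle |z| = r):
  p(1) = (-2)·1^0 + (2)·1^1 + (-4)·1^2 + (0)·1^3 + (2)·1^4 = -2.
  |p(1)| = 2.
Check: |p(1)| = 2 ≤ 10 = M_tri(1). ✓ Equality does not hold at z = 1 (the coefficients have mixed signs, so the terms do not all align in phase there).

M_tri(1) = 10; |p(1)| = 2; equality at z=1: no.


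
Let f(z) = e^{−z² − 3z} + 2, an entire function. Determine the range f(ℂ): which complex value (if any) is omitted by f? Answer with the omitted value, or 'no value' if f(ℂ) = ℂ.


Little Picard bounds the complement of f(ℂ) to at most one point.
The exponent g(z) = −z² − 3z is a nonconstant polynomial, hence surjective onto ℂ. So e^{g(z)} takes every value in {e^w : w ∈ ℂ} = ℂ ∖ {0}. Adding 2 shifts the range to ℂ ∖ {2}. f omits exactly 2.

Omitted value: 2.


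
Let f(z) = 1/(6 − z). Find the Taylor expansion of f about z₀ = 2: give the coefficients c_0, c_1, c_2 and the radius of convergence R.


Let w = z − z₀, so z = z₀ + w.
Then 6 − z = 6 − (z₀ + w) = (6 − z₀) − w = 4 − w.
f(z) = 1/(4 − w) = (1/(4)) · 1/(1 − w/(4)) = Σ_{n≥0} w^n / (4)^(n+1).
So c_n = 1/(4)^(n+1):
  c_0 = 1/(4)^1 = 1/4.
  c_1 = 1/(4)^2 = 1/16.
  c_2 = 1/(4)^3 = 1/64.
The series is valid for |w/d| < 1, i.e. |z − z₀| < |d|.
Radius of convergence: R = |6 − z₀| = |4| = 4 (distance from z₀ to the singularity z = 6).

c_0 = 1/4, c_1 = 1/16, c_2 = 1/64; R = 4.


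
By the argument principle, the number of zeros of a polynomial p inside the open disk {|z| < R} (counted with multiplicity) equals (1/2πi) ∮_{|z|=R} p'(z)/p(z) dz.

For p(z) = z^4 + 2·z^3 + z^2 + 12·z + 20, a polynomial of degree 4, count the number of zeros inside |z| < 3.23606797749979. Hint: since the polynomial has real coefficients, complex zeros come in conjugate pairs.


The zeros of p are: (1 + 2i), (1 - 2i), -2, -2.
Their magnitudes are: 2.236, 2.236, 2, 2.
Zeros with |z| < R = 3.23606797749979: (1 + 2i), (1 - 2i), -2, -2.
Count = 4.
By the argument principle, (1/2πi) ∮_{|z|=R} p'(z)/p(z) dz equals exactly this count.

Number of zeros inside |z| < 3.23606797749979: 4.


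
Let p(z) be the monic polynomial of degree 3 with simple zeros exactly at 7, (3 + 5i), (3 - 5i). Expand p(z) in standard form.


The polynomial is p(z) = ∏_{α ∈ S} (z − α), where S = {7, (3 + 5i), (3 - 5i)}.
Expanding the product yields: p(z) = z^3 -13·z^2 + 76·z -238.
Note conjugate pairs combine to real quadratics: (z − (3+5i))(z − (3−5i)) = z² − 6z + 34.
The resulting polynomial has degree 3 and real coefficients as required.

p(z) = z^3 -13·z^2 + 76·z -238.


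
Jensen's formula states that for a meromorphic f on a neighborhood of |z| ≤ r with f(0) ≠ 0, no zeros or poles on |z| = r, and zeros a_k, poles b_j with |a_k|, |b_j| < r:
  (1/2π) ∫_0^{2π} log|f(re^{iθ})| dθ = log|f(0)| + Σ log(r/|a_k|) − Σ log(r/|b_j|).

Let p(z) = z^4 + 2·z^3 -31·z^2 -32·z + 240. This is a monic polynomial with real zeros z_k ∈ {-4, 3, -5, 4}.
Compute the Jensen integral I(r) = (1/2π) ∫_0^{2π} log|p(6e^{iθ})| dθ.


Zeros: -5, -4, 3, 4; r = 6.
Inside |z| < r: -5, -4, 3, 4. Outside (|z| ≥ r): ∅.
p(0) = 240, so log|p(0)| = log(240) = 5.4806.
Apply Jensen: I(r) = log|p(0)| + Σ_k log(r/|z_k|), summed over zeros inside |z| < r.
  log(r/|z_k|) for z_k = -4: log(6/4) = 0.4055
  log(r/|z_k|) for z_k = 3: log(6/3) = 0.6931
  log(r/|z_k|) for z_k = -5: log(6/5) = 0.1823
  log(r/|z_k|) for z_k = 4: log(6/4) = 0.4055
Sum over inside zeros: 1.6864.
I(r) = log|p(0)| + (inside sum) = 5.4806 + 1.6864 = 7.1670.
Closed form (all zeros inside, monic): I(r) = n·log(r) = 4·log(6) = 7.1670. ✓

I(r) ≈ 7.1670.


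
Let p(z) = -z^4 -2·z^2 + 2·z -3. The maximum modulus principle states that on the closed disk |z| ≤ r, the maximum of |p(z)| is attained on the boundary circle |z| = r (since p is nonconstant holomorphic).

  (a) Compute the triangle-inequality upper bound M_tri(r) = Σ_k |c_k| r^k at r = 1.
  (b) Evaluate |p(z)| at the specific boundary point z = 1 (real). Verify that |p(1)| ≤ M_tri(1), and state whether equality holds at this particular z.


Coefficients: c_0 = -3, c_1 = 2, c_2 = -2, c_3 = 0, c_4 = -1. Radius r = 1.
Part (a). Triangle bound: M_tri(r) = Σ_k |c_k| r^k
  = |-3|·1^0 + |2|·1^1 + |-2|·1^2 + |0|·1^3 + |-1|·1^4
  = 3 + 2 + 2 + 0 + 1 = 8.
This bounds M(r) := max_{|z|=r} |p(z)| from above; equality holds iff all terms c_k z^k can be made to align in phase at a single z on |z|=r.
Part (b). At z = 1 (real, on the circle |z| = r):
  p(1) = (-3)·1^0 + (2)·1^1 + (-2)·1^2 + (0)·1^3 + (-1)·1^4 = -4.
  |p(1)| = 4.
Check: |p(1)| = 4 ≤ 8 = M_tri(1). ✓ Equality does not hold at z = 1 (the coefficients have mixed signs, so the terms do not all align in phase there).

M_tri(1) = 8; |p(1)| = 4; equality at z=1: no.


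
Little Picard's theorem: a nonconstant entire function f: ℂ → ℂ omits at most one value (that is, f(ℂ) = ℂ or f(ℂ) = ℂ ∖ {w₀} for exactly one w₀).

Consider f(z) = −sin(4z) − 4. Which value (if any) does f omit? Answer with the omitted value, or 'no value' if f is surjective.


Little Picard bounds the complement of f(ℂ) to at most one point.
sin is entire and surjective onto ℂ: for every w ∈ ℂ, sin(ζ) = w has a solution ζ ∈ ℂ (e.g., via the complex inverse arcsin). With ζ = 4z this gives z = ζ/(4). Then -1·sin(4z) takes every value in -1·ℂ = ℂ, and adding -4 is a bijection of ℂ. So f is surjective and omits no value. (Note: only on the real line is sin bounded by [−1, 1].)

Omitted value: no value.


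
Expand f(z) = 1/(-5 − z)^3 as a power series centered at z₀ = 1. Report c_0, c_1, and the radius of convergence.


Let w = z − z₀, so z = z₀ + w.
Then -5 − z = -5 − (z₀ + w) = (-5 − z₀) − w = -6 − w.
f(z) = 1/(-6 − w)^3 = (1/(-6)^3) · (1 − w/(-6))^{−3}.
By the binomial series (1−u)^{−3} = Σ_{n≥0} C(n+2, 2) u^n for |u|<1, with u = w/(-6):
  c_n = C(n+2, 2) / (-6)^(n+3).
  c_0 = 1/(-6)^3 = -1/216.
  c_1 = 3/(-6)^4 = 1/432.
The series is valid for |w/d| < 1, i.e. |z − z₀| < |d|.
Radius of convergence: R = |-5 − z₀| = |-6| = 6 (distance from z₀ to the singularity z = -5).

c_0 = -1/216, c_1 = 1/432; R = 6.


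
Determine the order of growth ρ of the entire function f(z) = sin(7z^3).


Write sin(w) = (e^{iw} ± e^{−iw})/(2 or 2i), so |sin(w)| ≤ e^{|w|}. With w = 7z^3, |w| ≤ 7r^3 + 0 on |z|=r, giving M(r) ≤ e^{7r^3 + 0} and ρ ≤ 3. For the lower bound, choose z on |z|=r with 7z^3 purely imaginary of modulus 7r^3; then |sin(7z^3)| grows like e^{7r^3}/2, so ρ ≥ 3. Hence ρ = 3.
Therefore ρ = 3.

Order ρ = 3.


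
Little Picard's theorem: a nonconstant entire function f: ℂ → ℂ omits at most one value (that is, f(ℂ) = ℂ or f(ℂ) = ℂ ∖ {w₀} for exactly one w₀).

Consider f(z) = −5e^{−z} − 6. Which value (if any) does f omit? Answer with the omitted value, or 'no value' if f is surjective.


Little Picard bounds the complement of f(ℂ) to at most one point.
e^{−z} is never zero on ℂ, so -5·e^{−z} takes every value in ℂ ∖ {0}. Adding -6 shifts the range to ℂ ∖ {-6}. Thus f omits exactly the value -6.

Omitted value: -6.


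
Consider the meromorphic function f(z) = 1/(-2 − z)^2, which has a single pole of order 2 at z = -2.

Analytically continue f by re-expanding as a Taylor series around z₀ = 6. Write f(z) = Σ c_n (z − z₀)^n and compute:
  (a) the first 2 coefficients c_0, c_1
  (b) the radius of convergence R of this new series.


Let w = z − z₀, so z = z₀ + w.
Then -2 − z = -2 − (z₀ + w) = (-2 − z₀) − w = -8 − w.
f(z) = 1/(-8 − w)^2 = (1/(-8)^2) · (1 − w/(-8))^{−2}.
By the binomial series (1−u)^{−2} = Σ_{n≥0} C(n+1, 1) u^n for |u|<1, with u = w/(-8):
  c_n = C(n+1, 1) / (-8)^(n+2).
  c_0 = 1/(-8)^2 = 1/64.
  c_1 = 2/(-8)^3 = -1/256.
The series is valid for |w/d| < 1, i.e. |z − z₀| < |d|.
Radius of convergence: R = |-2 − z₀| = |-8| = 8 (distance from z₀ to the singularity z = -2).

c_0 = 1/64, c_1 = -1/256; R = 8.


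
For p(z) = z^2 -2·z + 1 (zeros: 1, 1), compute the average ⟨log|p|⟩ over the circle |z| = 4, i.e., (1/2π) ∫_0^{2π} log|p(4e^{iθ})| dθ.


Zeros: 1, 1; r = 4.
Inside |z| < r: 1, 1. Outside (|z| ≥ r): ∅.
p(0) = 1, so log|p(0)| = log(1) = 0.0000.
Apply Jensen: I(r) = log|p(0)| + Σ_k log(r/|z_k|), summed over zeros inside |z| < r.
  log(r/|z_k|) for z_k = 1: log(4/1) = 1.3863
  log(r/|z_k|) for z_k = 1: log(4/1) = 1.3863
Sum over inside zeros: 2.7726.
I(r) = log|p(0)| + (inside sum) = 0.0000 + 2.7726 = 2.7726.
Closed form (all zeros inside, monic): I(r) = n·log(r) = 2·log(4) = 2.7726. ✓

I(r) ≈ 2.7726.


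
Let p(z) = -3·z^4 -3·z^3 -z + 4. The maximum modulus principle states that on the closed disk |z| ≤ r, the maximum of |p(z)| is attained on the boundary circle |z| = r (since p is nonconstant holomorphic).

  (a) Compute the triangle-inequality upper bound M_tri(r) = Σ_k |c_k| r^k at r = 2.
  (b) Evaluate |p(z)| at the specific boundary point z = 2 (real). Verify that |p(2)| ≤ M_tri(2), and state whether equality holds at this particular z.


Coefficients: c_0 = 4, c_1 = -1, c_2 = 0, c_3 = -3, c_4 = -3. Radius r = 2.
Part (a). Triangle bound: M_tri(r) = Σ_k |c_k| r^k
  = |4|·2^0 + |-1|·2^1 + |0|·2^2 + |-3|·2^3 + |-3|·2^4
  = 4 + 2 + 0 + 24 + 48 = 78.
This bounds M(r) := max_{|z|=r} |p(z)| from above; equality holds iff all terms c_k z^k can be made to align in phase at a single z on |z|=r.
Part (b). At z = 2 (real, on the circle |z| = r):
  p(2) = (4)·2^0 + (-1)·2^1 + (0)·2^2 + (-3)·2^3 + (-3)·2^4 = -70.
  |p(2)| = 70.
Check: |p(2)| = 70 ≤ 78 = M_tri(2). ✓ Equality does not hold at z = 2 (the coefficients have mixed signs, so the terms do not all align in phase there).

M_tri(2) = 78; |p(2)| = 70; equality at z=2: no.


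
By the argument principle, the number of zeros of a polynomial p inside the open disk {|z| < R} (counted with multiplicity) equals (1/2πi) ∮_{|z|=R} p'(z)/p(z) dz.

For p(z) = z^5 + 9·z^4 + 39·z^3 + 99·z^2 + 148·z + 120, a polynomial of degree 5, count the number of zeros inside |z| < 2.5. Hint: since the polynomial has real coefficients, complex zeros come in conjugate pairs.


The zeros of p are: -3, (-1 + 2i), (-1 - 2i), (-2 + 2i), (-2 - 2i).
Their magnitudes are: 3, 2.236, 2.236, 2.828, 2.828.
Zeros with |z| < R = 2.5: (-1 + 2i), (-1 - 2i).
Count = 2.
By the argument principle, (1/2πi) ∮_{|z|=R} p'(z)/p(z) dz equals exactly this count.

Number of zeros inside |z| < 2.5: 2.


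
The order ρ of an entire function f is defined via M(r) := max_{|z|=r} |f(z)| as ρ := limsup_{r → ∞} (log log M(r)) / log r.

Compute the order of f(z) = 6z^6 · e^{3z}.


M(r) = max_{|z|=r} |6|·|z|^6·|e^{3z}| = 6·r^6 · e^{3r^1} (the factors attain their maxima compatibly on |z|=r). Then log M(r) = log 6 + 6·log r + 3r^1, dominated by the last term, so log log M(r) ~ 1·log r. The polynomial factor 6z^6 contributes only a log r term and does not affect the order. ρ = 1.
Therefore ρ = 1.

Order ρ = 1.


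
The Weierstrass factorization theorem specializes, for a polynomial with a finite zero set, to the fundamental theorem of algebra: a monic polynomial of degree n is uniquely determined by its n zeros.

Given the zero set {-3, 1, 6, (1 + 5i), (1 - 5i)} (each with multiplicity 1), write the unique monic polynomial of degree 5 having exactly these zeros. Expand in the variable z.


The polynomial is p(z) = ∏_{α ∈ S} (z − α), where S = {-3, 1, 6, (1 + 5i), (1 - 5i)}.
Expanding the product yields: p(z) = z^5 -6·z^4 + 19·z^3 -56·z^2 -426·z + 468.
Note conjugate pairs combine to real quadratics: (z − (1+5i))(z − (1−5i)) = z² − 2z + 26.
The resulting polynomial has degree 5 and real coefficients as required.

p(z) = z^5 -6·z^4 + 19·z^3 -56·z^2 -426·z + 468.


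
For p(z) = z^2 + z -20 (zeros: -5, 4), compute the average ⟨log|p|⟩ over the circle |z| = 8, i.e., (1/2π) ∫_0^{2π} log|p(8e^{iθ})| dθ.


Zeros: -5, 4; r = 8.
Inside |z| < r: -5, 4. Outside (|z| ≥ r): ∅.
p(0) = -20, so log|p(0)| = log(20) = 2.9957.
Apply Jensen: I(r) = log|p(0)| + Σ_k log(r/|z_k|), summed over zeros inside |z| < r.
  log(r/|z_k|) for z_k = -5: log(8/5) = 0.4700
  log(r/|z_k|) for z_k = 4: log(8/4) = 0.6931
Sum over inside zeros: 1.1632.
I(r) = log|p(0)| + (inside sum) = 2.9957 + 1.1632 = 4.1589.
Closed form (all zeros inside, monic): I(r) = n·log(r) = 2·log(8) = 4.1589. ✓

I(r) ≈ 4.1589.


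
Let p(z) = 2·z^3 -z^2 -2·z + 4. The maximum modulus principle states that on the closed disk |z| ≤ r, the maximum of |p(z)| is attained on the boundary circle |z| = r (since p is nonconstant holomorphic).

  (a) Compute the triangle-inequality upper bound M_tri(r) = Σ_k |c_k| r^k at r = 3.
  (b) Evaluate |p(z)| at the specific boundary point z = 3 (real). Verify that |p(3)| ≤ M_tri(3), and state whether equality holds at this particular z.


Coefficients: c_0 = 4, c_1 = -2, c_2 = -1, c_3 = 2. Radius r = 3.
Part (a). Triangle bound: M_tri(r) = Σ_k |c_k| r^k
  = |4|·3^0 + |-2|·3^1 + |-1|·3^2 + |2|·3^3
  = 4 + 6 + 9 + 54 = 73.
This bounds M(r) := max_{|z|=r} |p(z)| from above; equality holds iff all terms c_k z^k can be made to align in phase at a single z on |z|=r.
Part (b). At z = 3 (real, on the circle |z| = r):
  p(3) = (4)·3^0 + (-2)·3^1 + (-1)·3^2 + (2)·3^3 = 43.
  |p(3)| = 43.
Check: |p(3)| = 43 ≤ 73 = M_tri(3). ✓ Equality does not hold at z = 3 (the coefficients have mixed signs, so the terms do not all align in phase there).

M_tri(3) = 73; |p(3)| = 43; equality at z=3: no.


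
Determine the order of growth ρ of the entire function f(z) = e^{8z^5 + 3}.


|e^{8z^5 + 3}| = e^{Re(8·z^5) + 3} ≤ e^{8|z|^5 + 3} = e^{8r^5 + 3} on |z| = r, so ρ ≤ 5. Choosing z on |z|=r so that 8·z^5 is real positive (always possible by picking arg z appropriately) gives |f(z)| = e^{8r^5 + 3}, matching the bound. The additive constant 3 does not affect log log M(r) ~ 5·log r. Hence ρ = 5.
Therefore ρ = 5.

Order ρ = 5.


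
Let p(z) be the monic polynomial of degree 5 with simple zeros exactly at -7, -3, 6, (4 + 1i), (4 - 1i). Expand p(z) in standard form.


The polynomial is p(z) = ∏_{α ∈ S} (z − α), where S = {-7, -3, 6, (4 + 1i), (4 - 1i)}.
Expanding the product yields: p(z) = z^5 -4·z^4 -54·z^3 + 254·z^2 + 345·z -2142.
Note conjugate pairs combine to real quadratics: (z − (4+1i))(z − (4−1i)) = z² − 8z + 17.
The resulting polynomial has degree 5 and real coefficients as required.

p(z) = z^5 -4·z^4 -54·z^3 + 254·z^2 + 345·z -2142.


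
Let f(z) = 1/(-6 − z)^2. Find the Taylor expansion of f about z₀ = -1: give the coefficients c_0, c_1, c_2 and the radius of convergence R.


Let w = z − z₀, so z = z₀ + w.
Then -6 − z = -6 − (z₀ + w) = (-6 − z₀) − w = -5 − w.
f(z) = 1/(-5 − w)^2 = (1/(-5)^2) · (1 − w/(-5))^{−2}.
By the binomial series (1−u)^{−2} = Σ_{n≥0} C(n+1, 1) u^n for |u|<1, with u = w/(-5):
  c_n = C(n+1, 1) / (-5)^(n+2).
  c_0 = 1/(-5)^2 = 1/25.
  c_1 = 2/(-5)^3 = -2/125.
  c_2 = 3/(-5)^4 = 3/625.
The series is valid for |w/d| < 1, i.e. |z − z₀| < |d|.
Radius of convergence: R = |-6 − z₀| = |-5| = 5 (distance from z₀ to the singularity z = -6).

c_0 = 1/25, c_1 = -2/125, c_2 = 3/625; R = 5.


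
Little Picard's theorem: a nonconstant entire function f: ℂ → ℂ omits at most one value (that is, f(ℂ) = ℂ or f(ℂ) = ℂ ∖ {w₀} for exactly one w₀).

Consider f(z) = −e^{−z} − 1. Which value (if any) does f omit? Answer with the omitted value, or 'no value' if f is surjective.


Little Picard bounds the complement of f(ℂ) to at most one point.
e^{−z} is never zero on ℂ, so -1·e^{−z} takes every value in ℂ ∖ {0}. Adding -1 shifts the range to ℂ ∖ {-1}. Thus f omits exactly the value -1.

Omitted value: -1.


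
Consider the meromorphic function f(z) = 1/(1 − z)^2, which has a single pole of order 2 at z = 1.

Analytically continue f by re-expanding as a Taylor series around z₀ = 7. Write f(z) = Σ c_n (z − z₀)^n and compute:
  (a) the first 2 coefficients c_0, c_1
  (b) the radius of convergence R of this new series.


Let w = z − z₀, so z = z₀ + w.
Then 1 − z = 1 − (z₀ + w) = (1 − z₀) − w = -6 − w.
f(z) = 1/(-6 − w)^2 = (1/(-6)^2) · (1 − w/(-6))^{−2}.
By the binomial series (1−u)^{−2} = Σ_{n≥0} C(n+1, 1) u^n for |u|<1, with u = w/(-6):
  c_n = C(n+1, 1) / (-6)^(n+2).
  c_0 = 1/(-6)^2 = 1/36.
  c_1 = 2/(-6)^3 = -1/108.
The series is valid for |w/d| < 1, i.e. |z − z₀| < |d|.
Radius of convergence: R = |1 − z₀| = |-6| = 6 (distance from z₀ to the singularity z = 1).

c_0 = 1/36, c_1 = -1/108; R = 6.


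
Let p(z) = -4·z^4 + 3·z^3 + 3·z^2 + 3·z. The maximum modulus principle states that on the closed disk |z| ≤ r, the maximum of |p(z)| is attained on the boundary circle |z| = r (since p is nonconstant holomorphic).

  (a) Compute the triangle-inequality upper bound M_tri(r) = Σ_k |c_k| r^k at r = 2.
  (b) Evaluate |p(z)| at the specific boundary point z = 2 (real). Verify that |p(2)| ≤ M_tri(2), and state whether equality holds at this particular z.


Coefficients: c_0 = 0, c_1 = 3, c_2 = 3, c_3 = 3, c_4 = -4. Radius r = 2.
Part (a). Triangle bound: M_tri(r) = Σ_k |c_k| r^k
  = |0|·2^0 + |3|·2^1 + |3|·2^2 + |3|·2^3 + |-4|·2^4
  = 0 + 6 + 12 + 24 + 64 = 106.
This bounds M(r) := max_{|z|=r} |p(z)| from above; equality holds iff all terms c_k z^k can be made to align in phase at a single z on |z|=r.
Part (b). At z = 2 (real, on the circle |z| = r):
  p(2) = (0)·2^0 + (3)·2^1 + (3)·2^2 + (3)·2^3 + (-4)·2^4 = -22.
  |p(2)| = 22.
Check: |p(2)| = 22 ≤ 106 = M_tri(2). ✓ Equality does not hold at z = 2 (the coefficients have mixed signs, so the terms do not all align in phase there).

M_tri(2) = 106; |p(2)| = 22; equality at z=2: no.


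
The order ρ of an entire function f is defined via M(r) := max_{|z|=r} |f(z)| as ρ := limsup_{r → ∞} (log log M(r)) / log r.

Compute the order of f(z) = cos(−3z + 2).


cos(w) is a linear combination of e^{iw} and e^{−iw} (or e^w, e^{−w} in the hyperbolic case), so |cos(w)| ≤ e^{|w|}. With w = −3z + 2, |w| ≤ 3|z| + 2 = 3r + 2 on |z| = r, giving M(r) ≤ e^{3r + 2}, so ρ ≤ 1. On a suitable ray (z = it for sin/cos; z = t for sinh/cosh, t real → ∞), |cos(−3z + 2)| grows like e^{3|t|}/2, so ρ ≥ 1. Hence ρ = 1.
Therefore ρ = 1.

Order ρ = 1.


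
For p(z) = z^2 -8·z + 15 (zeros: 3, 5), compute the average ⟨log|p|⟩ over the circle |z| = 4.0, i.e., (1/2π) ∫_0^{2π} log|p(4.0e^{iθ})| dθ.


Zeros: 3, 5; r = 4.0.
Inside |z| < r: 3. Outside (|z| ≥ r): 5.
p(0) = 15, so log|p(0)| = log(15) = 2.7081.
Apply Jensen: I(r) = log|p(0)| + Σ_k log(r/|z_k|), summed over zeros inside |z| < r.
  log(r/|z_k|) for z_k = 3: log(4.0/3) = 0.2877
  Outside zeros (5) contribute nothing to the Jensen sum.
Sum over inside zeros: 0.2877.
I(r) = log|p(0)| + (inside sum) = 2.7081 + 0.2877 = 2.9957.
Note: since some zeros are outside |z| ≤ r, the simplified n·log(r) form does NOT apply — only the inside zeros contribute.

I(r) ≈ 2.9957.


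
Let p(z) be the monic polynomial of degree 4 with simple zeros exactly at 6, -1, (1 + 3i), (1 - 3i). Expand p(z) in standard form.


The polynomial is p(z) = ∏_{α ∈ S} (z − α), where S = {6, -1, (1 + 3i), (1 - 3i)}.
Expanding the product yields: p(z) = z^4 -7·z^3 + 14·z^2 -38·z -60.
Note conjugate pairs combine to real quadratics: (z − (1+3i))(z − (1−3i)) = z² − 2z + 10.
The resulting polynomial has degree 4 and real coefficients as required.

p(z) = z^4 -7·z^3 + 14·z^2 -38·z -60.


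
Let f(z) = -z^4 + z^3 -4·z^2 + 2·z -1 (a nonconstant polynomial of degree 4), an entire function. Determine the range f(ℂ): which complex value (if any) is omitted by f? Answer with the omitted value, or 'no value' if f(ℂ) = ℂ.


Little Picard bounds the complement of f(ℂ) to at most one point.
For every w ∈ ℂ, the equation p(z) − w = 0 is a nonconstant polynomial in z and hence has at least one root by the fundamental theorem of algebra. So p is surjective onto ℂ, omitting no value.

Omitted value: no value.


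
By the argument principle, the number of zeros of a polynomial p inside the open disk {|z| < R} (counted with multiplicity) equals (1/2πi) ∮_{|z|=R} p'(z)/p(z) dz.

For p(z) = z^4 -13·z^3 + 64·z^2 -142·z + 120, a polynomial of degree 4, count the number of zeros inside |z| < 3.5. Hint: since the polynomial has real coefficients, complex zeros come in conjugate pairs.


The zeros of p are: 4, 3, (3 + 1i), (3 - 1i).
Their magnitudes are: 4, 3, 3.162, 3.162.
Zeros with |z| < R = 3.5: 3, (3 + 1i), (3 - 1i).
Count = 3.
By the argument principle, (1/2πi) ∮_{|z|=R} p'(z)/p(z) dz equals exactly this count.

Number of zeros inside |z| < 3.5: 3.


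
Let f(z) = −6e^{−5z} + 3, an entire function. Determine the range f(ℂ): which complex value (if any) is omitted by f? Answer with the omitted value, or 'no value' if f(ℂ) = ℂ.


Little Picard bounds the complement of f(ℂ) to at most one point.
e^{−5z} is never zero on ℂ, so -6·e^{−5z} takes every value in ℂ ∖ {0}. Adding 3 shifts the range to ℂ ∖ {3}. Thus f omits exactly the value 3.

Omitted value: 3.


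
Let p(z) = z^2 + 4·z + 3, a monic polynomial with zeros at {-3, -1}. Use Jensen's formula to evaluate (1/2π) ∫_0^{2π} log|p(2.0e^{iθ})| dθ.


Zeros: -3, -1; r = 2.0.
Inside |z| < r: -1. Outside (|z| ≥ r): -3.
p(0) = 3, so log|p(0)| = log(3) = 1.0986.
Apply Jensen: I(r) = log|p(0)| + Σ_k log(r/|z_k|), summed over zeros inside |z| < r.
  log(r/|z_k|) for z_k = -1: log(2.0/1) = 0.6931
  Outside zeros (-3) contribute nothing to the Jensen sum.
Sum over inside zeros: 0.6931.
I(r) = log|p(0)| + (inside sum) = 1.0986 + 0.6931 = 1.7918.
Note: since some zeros are outside |z| ≤ r, the simplified n·log(r) form does NOT apply — only the inside zeros contribute.

I(r) ≈ 1.7918.


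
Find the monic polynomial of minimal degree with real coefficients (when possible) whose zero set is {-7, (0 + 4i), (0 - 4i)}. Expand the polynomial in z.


The polynomial is p(z) = ∏_{α ∈ S} (z − α), where S = {-7, (0 + 4i), (0 - 4i)}.
Expanding the product yields: p(z) = z^3 + 7·z^2 + 16·z + 112.
Note conjugate pairs combine to real quadratics: (z − (0+4i))(z − (0−4i)) = z² + 16.
The resulting polynomial has degree 3 and real coefficients as required.

p(z) = z^3 + 7·z^2 + 16·z + 112.


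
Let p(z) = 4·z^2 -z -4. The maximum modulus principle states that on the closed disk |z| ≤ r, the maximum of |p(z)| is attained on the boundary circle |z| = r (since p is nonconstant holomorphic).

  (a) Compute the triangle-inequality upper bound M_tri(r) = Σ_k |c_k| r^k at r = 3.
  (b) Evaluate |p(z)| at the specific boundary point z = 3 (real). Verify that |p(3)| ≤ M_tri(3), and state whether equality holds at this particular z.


Coefficients: c_0 = -4, c_1 = -1, c_2 = 4. Radius r = 3.
Part (a). Triangle bound: M_tri(r) = Σ_k |c_k| r^k
  = |-4|·3^0 + |-1|·3^1 + |4|·3^2
  = 4 + 3 + 36 = 43.
This bounds M(r) := max_{|z|=r} |p(z)| from above; equality holds iff all terms c_k z^k can be made to align in phase at a single z on |z|=r.
Part (b). At z = 3 (real, on the circle |z| = r):
  p(3) = (-4)·3^0 + (-1)·3^1 + (4)·3^2 = 29.
  |p(3)| = 29.
Check: |p(3)| = 29 ≤ 43 = M_tri(3). ✓ Equality does not hold at z = 3 (the coefficients have mixed signs, so the terms do not all align in phase there).

M_tri(3) = 43; |p(3)| = 29; equality at z=3: no.


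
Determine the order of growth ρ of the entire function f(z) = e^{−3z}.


|e^{−3z}| = e^{Re(-3·z) + 0} ≤ e^{3|z|^1 + 0} = e^{3r^1 + 0} on |z| = r, so ρ ≤ 1. Choosing z on |z|=r so that -3·z is real positive (always possible by picking arg z appropriately) gives |f(z)| = e^{3r^1 + 0}, matching the bound. The additive constant 0 does not affect log log M(r) ~ 1·log r. Hence ρ = 1.
Therefore ρ = 1.

Order ρ = 1.


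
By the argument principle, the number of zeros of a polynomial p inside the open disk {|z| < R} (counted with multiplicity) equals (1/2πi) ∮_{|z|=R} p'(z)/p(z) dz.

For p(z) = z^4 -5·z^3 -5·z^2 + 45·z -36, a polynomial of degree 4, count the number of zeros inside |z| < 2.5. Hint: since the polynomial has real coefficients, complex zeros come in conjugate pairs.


The zeros of p are: -3, 4, 1, 3.
Their magnitudes are: 3, 4, 1, 3.
Zeros with |z| < R = 2.5: 1.
Count = 1.
By the argument principle, (1/2πi) ∮_{|z|=R} p'(z)/p(z) dz equals exactly this count.

Number of zeros inside |z| < 2.5: 1.


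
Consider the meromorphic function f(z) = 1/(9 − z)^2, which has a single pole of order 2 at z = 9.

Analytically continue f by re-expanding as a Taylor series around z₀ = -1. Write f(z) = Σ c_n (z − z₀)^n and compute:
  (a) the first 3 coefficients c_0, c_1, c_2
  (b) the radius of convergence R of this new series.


Let w = z − z₀, so z = z₀ + w.
Then 9 − z = 9 − (z₀ + w) = (9 − z₀) − w = 10 − w.
f(z) = 1/(10 − w)^2 = (1/(10)^2) · (1 − w/(10))^{−2}.
By the binomial series (1−u)^{−2} = Σ_{n≥0} C(n+1, 1) u^n for |u|<1, with u = w/(10):
  c_n = C(n+1, 1) / (10)^(n+2).
  c_0 = 1/(10)^2 = 1/100.
  c_1 = 2/(10)^3 = 1/500.
  c_2 = 3/(10)^4 = 3/10000.
The series is valid for |w/d| < 1, i.e. |z − z₀| < |d|.
Radius of convergence: R = |9 − z₀| = |10| = 10 (distance from z₀ to the singularity z = 9).

c_0 = 1/100, c_1 = 1/500, c_2 = 3/10000; R = 10.


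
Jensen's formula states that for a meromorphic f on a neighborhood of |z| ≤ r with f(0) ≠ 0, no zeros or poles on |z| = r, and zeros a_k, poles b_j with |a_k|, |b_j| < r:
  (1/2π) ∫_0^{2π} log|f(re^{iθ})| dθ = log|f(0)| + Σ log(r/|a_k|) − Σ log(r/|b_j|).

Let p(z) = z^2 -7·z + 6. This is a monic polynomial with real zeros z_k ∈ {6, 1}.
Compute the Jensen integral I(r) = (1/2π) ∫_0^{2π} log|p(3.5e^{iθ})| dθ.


Zeros: 1, 6; r = 3.5.
Inside |z| < r: 1. Outside (|z| ≥ r): 6.
p(0) = 6, so log|p(0)| = log(6) = 1.7918.
Apply Jensen: I(r) = log|p(0)| + Σ_k log(r/|z_k|), summed over zeros inside |z| < r.
  log(r/|z_k|) for z_k = 1: log(3.5/1) = 1.2528
  Outside zeros (6) contribute nothing to the Jensen sum.
Sum over inside zeros: 1.2528.
I(r) = log|p(0)| + (inside sum) = 1.7918 + 1.2528 = 3.0445.
Note: since some zeros are outside |z| ≤ r, the simplified n·log(r) form does NOT apply — only the inside zeros contribute.

I(r) ≈ 3.0445.
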